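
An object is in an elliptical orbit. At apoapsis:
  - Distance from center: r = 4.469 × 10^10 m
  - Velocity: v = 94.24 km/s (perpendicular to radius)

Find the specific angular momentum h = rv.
r = 4.469 × 10^10 m
v = 94.24 km/s = 94240 m/s
h = rv = 4.469 × 10^10 × 94240 = 4.21159 × 10^15 m²/s ≈ 4.212 × 10^15 m²/s

Final answer: h = 4.212 × 10^15 m²/s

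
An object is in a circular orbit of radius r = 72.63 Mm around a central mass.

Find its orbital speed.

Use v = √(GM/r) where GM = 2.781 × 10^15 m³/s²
r = 72.63 Mm = 7.263 × 10^7 m
GM = 2.781 × 10^15 m³/s²
GM/r = (2.781 × 10^15) / (7.263 × 10^7) = 3.829 × 10^7 m²/s²
v = √(GM/r) = 6187.89 m/s ≈ 6.188 km/s

Final answer: 6.188 km/s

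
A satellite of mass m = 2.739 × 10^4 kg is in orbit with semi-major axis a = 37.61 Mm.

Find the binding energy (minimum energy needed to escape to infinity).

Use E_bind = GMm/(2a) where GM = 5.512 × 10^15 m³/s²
a = 37.61 Mm = 3.761 × 10^7 m
GM = 5.512 × 10^15 m³/s²
m = 2.739 × 10^4 kg
GMm = 5.512 × 10^15 × 27390 = 1.50974 × 10^20 m³·kg/s²
2a = 7.522 × 10^7 m
E_bind = GMm/(2a) = 2.00709 × 10^12 J ≈ 2.007 TJ

Final answer: 2.007 TJ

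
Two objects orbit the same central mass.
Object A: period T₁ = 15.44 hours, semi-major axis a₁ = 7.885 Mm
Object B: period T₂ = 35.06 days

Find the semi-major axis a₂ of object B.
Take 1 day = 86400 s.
T₁ = 15.44 hours = 55584 s
T₂ = 35.06 days = 3.02918 × 10^6 s
a₁ = 7.885 Mm = 7.885 × 10^6 m
Kepler's third law: (T₂/T₁)² = (a₂/a₁)³  ⇒  a₂ = a₁ (T₂/T₁)^(2/3)
T₂/T₁ = 54.4974
(T₂/T₁)^(2/3) = 14.3742
a₂ = 7.885 × 10^6 m × 14.3742 = 1.13341 × 10^8 m ≈ 113.3 Mm

Final answer: a₂ = 113.3 Mm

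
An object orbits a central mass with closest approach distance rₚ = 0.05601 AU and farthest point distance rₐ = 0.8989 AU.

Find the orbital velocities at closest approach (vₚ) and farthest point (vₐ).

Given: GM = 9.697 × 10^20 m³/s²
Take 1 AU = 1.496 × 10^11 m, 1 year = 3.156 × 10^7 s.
rₚ = 0.05601 AU = 8.3791 × 10^9 m
rₐ = 0.8989 AU = 1.34475 × 10^11 m
GM = 9.697 × 10^20 m³/s²
a = (rₚ + rₐ)/2 = 7.14273 × 10^10 m
Vis-viva: v² = GM (2/r − 1/a)
vₚ² = 9.697 × 10^20 × (2.38689 × 10^-10 − 1.40003 × 10^-11) = 2.17881 × 10^11 m²/s²
vₚ = 466777 m/s ≈ 98.47 AU/year
vₐ² = 9.697 × 10^20 × (1.48726 × 10^-11 − 1.40003 × 10^-11) = 8.45917 × 10^8 m²/s²
vₐ = 29084.6 m/s ≈ 6.136 AU/year

Final answer: vₚ = 98.47 AU/year, vₐ = 6.136 AU/year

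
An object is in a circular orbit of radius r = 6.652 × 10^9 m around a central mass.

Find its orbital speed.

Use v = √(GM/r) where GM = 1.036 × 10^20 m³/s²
r = 6.652 × 10^9 m
GM = 1.036 × 10^20 m³/s²
GM/r = (1.036 × 10^20) / (6.652 × 10^9) = 1.55743 × 10^10 m²/s²
v = √(GM/r) = 124797 m/s ≈ 124.8 km/s

Final answer: 124.8 km/s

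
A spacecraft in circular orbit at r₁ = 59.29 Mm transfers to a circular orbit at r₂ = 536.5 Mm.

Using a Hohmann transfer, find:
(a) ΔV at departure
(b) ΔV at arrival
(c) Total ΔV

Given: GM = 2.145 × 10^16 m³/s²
r₁ = 59.29 Mm = 5.929 × 10^7 m
r₂ = 536.5 Mm = 5.365 × 10^8 m
GM = 2.145 × 10^16 m³/s²
Transfer ellipse: a_t = (r₁ + r₂)/2 = 2.97895 × 10^8 m
Circular speed at r₁: v₁ = √(GM/r₁) = 19020.5 m/s
Transfer speed at r₁ (periapsis): v₁ₜ = √(GM(2/r₁ − 1/a_t)) = 25525.6 m/s
(a) ΔV₁ = v₁ₜ − v₁ = 6505.07 m/s ≈ 6.505 km/s
Circular speed at r₂: v₂ = √(GM/r₂) = 6323.08 m/s
Transfer speed at r₂ (apoapsis): v₂ₜ = √(GM(2/r₂ − 1/a_t)) = 2820.9 m/s
(b) ΔV₂ = v₂ − v₂ₜ = 3502.18 m/s ≈ 3.502 km/s
(c) ΔV_total = ΔV₁ + ΔV₂ = 10007.2 m/s ≈ 10.01 km/s

Final answer:
(a) ΔV₁ = 6.505 km/s
(b) ΔV₂ = 3.502 km/s
(c) ΔV_total = 10.01 km/s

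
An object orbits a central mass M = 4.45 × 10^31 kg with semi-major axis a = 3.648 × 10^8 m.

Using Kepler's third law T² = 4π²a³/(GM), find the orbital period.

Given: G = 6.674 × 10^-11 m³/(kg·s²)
M = 4.45 × 10^31 kg
GM = G × M = 6.674 × 10^-11 × 4.45 × 10^31 = 2.96993 × 10^21 m³/s²
a = 3.648 × 10^8 m
a³ = 4.85472 × 10^25 m³
T = 2π √(a³/GM) = 2π √((4.85472 × 10^25) / (2.96993 × 10^21)) = 2π × 127.852 s
T = 803.321 s ≈ 13.39 minutes

Final answer: 13.39 minutes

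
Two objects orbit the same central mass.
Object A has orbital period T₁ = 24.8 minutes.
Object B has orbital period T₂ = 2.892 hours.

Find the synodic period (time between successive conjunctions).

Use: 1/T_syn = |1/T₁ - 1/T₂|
T₁ = 24.8 minutes = 1488 s
T₂ = 2.892 hours = 10411.2 s
1/T₁ = 0.000672043 s⁻¹
1/T₂ = 9.60504 × 10^-5 s⁻¹
|1/T₁ − 1/T₂| = 0.000575993 s⁻¹
T_syn = 1 / |1/T₁ − 1/T₂| = 1736.13 s ≈ 28.94 minutes

Final answer: T_syn = 28.94 minutes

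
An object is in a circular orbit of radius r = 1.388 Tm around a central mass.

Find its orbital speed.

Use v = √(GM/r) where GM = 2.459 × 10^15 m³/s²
r = 1.388 Tm = 1.388 × 10^12 m
GM = 2.459 × 10^15 m³/s²
GM/r = (2.459 × 10^15) / (1.388 × 10^12) = 1771.61 m²/s²
v = √(GM/r) = 42.0905 m/s ≈ 42.09 m/s

Final answer: 42.09 m/s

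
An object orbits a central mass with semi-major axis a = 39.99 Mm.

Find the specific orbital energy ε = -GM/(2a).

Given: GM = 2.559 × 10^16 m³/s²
a = 39.99 Mm = 3.999 × 10^7 m
GM = 2.559 × 10^16 m³/s²
2a = 7.998 × 10^7 m
ε = −GM/(2a) = -3.19955 × 10^8 J/kg ≈ -320 MJ/kg

Final answer: -320 MJ/kg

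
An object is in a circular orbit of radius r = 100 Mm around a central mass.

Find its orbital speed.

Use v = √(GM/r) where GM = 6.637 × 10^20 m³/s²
r = 100 Mm = 1 × 10^8 m
GM = 6.637 × 10^20 m³/s²
GM/r = (6.637 × 10^20) / (1 × 10^8) = 6.637 × 10^12 m²/s²
v = √(GM/r) = 2.57624 × 10^6 m/s ≈ 2576 km/s

Final answer: 2576 km/s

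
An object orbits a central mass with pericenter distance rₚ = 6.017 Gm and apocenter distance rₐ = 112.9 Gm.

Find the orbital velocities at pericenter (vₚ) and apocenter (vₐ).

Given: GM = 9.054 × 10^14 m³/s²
rₚ = 6.017 Gm = 6.017 × 10^9 m
rₐ = 112.9 Gm = 1.129 × 10^11 m
GM = 9.054 × 10^14 m³/s²
a = (rₚ + rₐ)/2 = 5.94585 × 10^10 m
Vis-viva: v² = GM (2/r − 1/a)
vₚ² = 9.054 × 10^14 × (3.32392 × 10^-10 − 1.68185 × 10^-11) = 285720 m²/s²
vₚ = 534.528 m/s ≈ 534.5 m/s
vₐ² = 9.054 × 10^14 × (1.77148 × 10^-11 − 1.68185 × 10^-11) = 811.545 m²/s²
vₐ = 28.4876 m/s ≈ 28.49 m/s

Final answer: vₚ = 534.5 m/s, vₐ = 28.49 m/s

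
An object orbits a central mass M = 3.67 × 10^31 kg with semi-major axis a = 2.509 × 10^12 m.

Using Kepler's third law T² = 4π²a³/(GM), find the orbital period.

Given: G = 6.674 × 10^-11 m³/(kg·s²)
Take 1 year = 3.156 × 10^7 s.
M = 3.67 × 10^31 kg
GM = G × M = 6.674 × 10^-11 × 3.67 × 10^31 = 2.44936 × 10^21 m³/s²
a = 2.509 × 10^12 m
a³ = 1.57944 × 10^37 m³
T = 2π √(a³/GM) = 2π √((1.57944 × 10^37) / (2.44936 × 10^21)) = 2π × 8.03017 × 10^7 s
T = 5.04551 × 10^8 s ≈ 15.99 years

Final answer: 15.99 years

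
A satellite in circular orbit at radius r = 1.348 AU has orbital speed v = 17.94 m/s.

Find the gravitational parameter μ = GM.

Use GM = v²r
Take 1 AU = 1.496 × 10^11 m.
r = 1.348 AU = 2.01661 × 10^11 m
v = 17.94 m/s
v² = 321.844 m²/s²
GM = v²r = 321.844 × 2.01661 × 10^11 = 6.49032 × 10^13 m³/s²
GM ≈ 6.49 × 10^13 m³/s²

Final answer: GM = 6.49 × 10^13 m³/s²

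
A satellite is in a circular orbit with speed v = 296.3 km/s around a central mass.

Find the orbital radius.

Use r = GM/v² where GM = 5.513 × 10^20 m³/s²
v = 296.3 km/s = 296300 m/s
GM = 5.513 × 10^20 m³/s²
v² = 8.77937 × 10^10 m²/s²
r = GM/v² = (5.513 × 10^20) / (8.77937 × 10^10) = 6.27949 × 10^9 m ≈ 6.279 × 10^9 m

Final answer: 6.279 × 10^9 m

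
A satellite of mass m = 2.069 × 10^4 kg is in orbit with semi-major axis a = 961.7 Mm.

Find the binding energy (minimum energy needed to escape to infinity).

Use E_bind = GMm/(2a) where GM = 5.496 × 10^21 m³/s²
a = 961.7 Mm = 9.617 × 10^8 m
GM = 5.496 × 10^21 m³/s²
m = 2.069 × 10^4 kg
GMm = 5.496 × 10^21 × 20690 = 1.13712 × 10^26 m³·kg/s²
2a = 1.9234 × 10^9 m
E_bind = GMm/(2a) = 5.91204 × 10^16 J ≈ 59.12 PJ

Final answer: 59.12 PJ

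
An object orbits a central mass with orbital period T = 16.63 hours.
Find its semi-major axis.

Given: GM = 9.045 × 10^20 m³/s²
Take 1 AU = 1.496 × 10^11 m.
T = 16.63 hours = 59868 s
GM = 9.045 × 10^20 m³/s²
Kepler's third law: a³ = GM T² / (4π²)
T² = 3.58418 × 10^9 s²
a³ = (9.045 × 10^20) × (3.58418 × 10^9) / (4π²) = 8.2118 × 10^28 m³
a = (a³)^(1/3) = 4.34656 × 10^9 m ≈ 0.02905 AU

Final answer: 0.02905 AU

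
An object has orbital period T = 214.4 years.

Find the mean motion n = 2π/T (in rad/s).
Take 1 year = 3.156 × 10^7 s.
T = 214.4 years = 6.76646 × 10^9 s
n = 2π / (6.76646 × 10^9 s) = 9.28577 × 10^-10 rad/s ≈ 9.286 × 10^-10 rad/s

Final answer: n = 9.286 × 10^-10 rad/s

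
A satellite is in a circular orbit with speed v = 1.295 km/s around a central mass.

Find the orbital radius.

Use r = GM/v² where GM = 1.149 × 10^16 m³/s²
v = 1.295 km/s = 1295 m/s
GM = 1.149 × 10^16 m³/s²
v² = 1.67702 × 10^6 m²/s²
r = GM/v² = (1.149 × 10^16) / (1.67702 × 10^6) = 6.85142 × 10^9 m ≈ 6.851 Gm

Final answer: 6.851 Gm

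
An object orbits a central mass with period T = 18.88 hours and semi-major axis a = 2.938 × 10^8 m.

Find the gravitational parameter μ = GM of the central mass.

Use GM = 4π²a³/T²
T = 18.88 hours = 67968 s
a = 2.938 × 10^8 m
a³ = 2.53604 × 10^25 m³
T² = 4.61965 × 10^9 s²
GM = 4π² × (2.53604 × 10^25) / (4.61965 × 10^9) = 2.16724 × 10^17 m³/s²
GM ≈ 2.167 × 10^17 m³/s²

Final answer: GM = 2.167 × 10^17 m³/s²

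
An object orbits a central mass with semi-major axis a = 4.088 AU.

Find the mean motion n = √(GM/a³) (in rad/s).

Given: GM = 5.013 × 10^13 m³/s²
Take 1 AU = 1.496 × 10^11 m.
a = 4.088 AU = 6.11565 × 10^11 m
GM = 5.013 × 10^13 m³/s²
a³ = 2.28732 × 10^35 m³
GM/a³ = (5.013 × 10^13) / (2.28732 × 10^35) = 2.19165 × 10^-22 s⁻²
n = √(GM/a³) = 1.48042 × 10^-11 rad/s ≈ 1.48 × 10^-11 rad/s

Final answer: n = 1.48 × 10^-11 rad/s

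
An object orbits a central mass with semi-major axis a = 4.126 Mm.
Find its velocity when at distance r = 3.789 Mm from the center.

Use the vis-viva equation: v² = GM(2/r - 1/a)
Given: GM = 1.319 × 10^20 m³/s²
a = 4.126 Mm = 4.126 × 10^6 m
r = 3.789 Mm = 3.789 × 10^6 m
GM = 1.319 × 10^20 m³/s²
2/r − 1/a = 5.27844 × 10^-7 − 2.42365 × 10^-7 = 2.85478 × 10^-7 m⁻¹
v² = GM (2/r − 1/a) = 3.76546 × 10^13 m²/s²
v = 6.13633 × 10^6 m/s ≈ 6136 km/s

Final answer: 6136 km/s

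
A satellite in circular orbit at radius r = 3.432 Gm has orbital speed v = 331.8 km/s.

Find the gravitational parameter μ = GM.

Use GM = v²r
r = 3.432 Gm = 3.432 × 10^9 m
v = 331.8 km/s = 331800 m/s
v² = 1.10091 × 10^11 m²/s²
GM = v²r = 1.10091 × 10^11 × 3.432 × 10^9 = 3.77833 × 10^20 m³/s²
GM ≈ 3.778 × 10^20 m³/s²

Final answer: GM = 3.778 × 10^20 m³/s²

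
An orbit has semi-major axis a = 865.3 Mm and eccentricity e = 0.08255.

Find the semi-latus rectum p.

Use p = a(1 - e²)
a = 865.3 Mm = 8.653 × 10^8 m
e = 0.08255,  e² = 0.0068145,  1 − e² = 0.993185
p = a(1 − e²) = 8.653 × 10^8 m × 0.993185 = 8.59403 × 10^8 m ≈ 859.4 Mm

Final answer: p = 859.4 Mm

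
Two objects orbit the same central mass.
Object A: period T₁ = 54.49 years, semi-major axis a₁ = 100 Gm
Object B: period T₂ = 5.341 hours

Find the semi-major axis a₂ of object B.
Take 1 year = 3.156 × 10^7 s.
T₁ = 54.49 years = 1.7197 × 10^9 s
T₂ = 5.341 hours = 19227.6 s
a₁ = 100 Gm = 1 × 10^11 m
Kepler's third law: (T₂/T₁)² = (a₂/a₁)³  ⇒  a₂ = a₁ (T₂/T₁)^(2/3)
T₂/T₁ = 1.11808 × 10^-5
(T₂/T₁)^(2/3) = 0.000500012
a₂ = 1 × 10^11 m × 0.000500012 = 5.00012 × 10^7 m ≈ 50 Mm

Final answer: a₂ = 50 Mm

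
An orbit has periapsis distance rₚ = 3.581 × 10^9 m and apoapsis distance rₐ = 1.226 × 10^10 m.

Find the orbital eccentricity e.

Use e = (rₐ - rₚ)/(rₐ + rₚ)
rₚ = 3.581 × 10^9 m
rₐ = 1.226 × 10^10 m
rₐ − rₚ = 8.679 × 10^9 m
rₐ + rₚ = 1.5841 × 10^10 m
e = (rₐ − rₚ)/(rₐ + rₚ) = 0.547882

Final answer: e = 0.5479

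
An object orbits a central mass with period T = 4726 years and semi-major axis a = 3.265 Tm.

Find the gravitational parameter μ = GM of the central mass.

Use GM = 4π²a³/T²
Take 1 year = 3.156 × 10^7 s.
T = 4726 years = 1.49153 × 10^11 s
a = 3.265 Tm = 3.265 × 10^12 m
a³ = 3.48056 × 10^37 m³
T² = 2.22465 × 10^22 s²
GM = 4π² × (3.48056 × 10^37) / (2.22465 × 10^22) = 6.17658 × 10^16 m³/s²
GM ≈ 6.177 × 10^16 m³/s²

Final answer: GM = 6.177 × 10^16 m³/s²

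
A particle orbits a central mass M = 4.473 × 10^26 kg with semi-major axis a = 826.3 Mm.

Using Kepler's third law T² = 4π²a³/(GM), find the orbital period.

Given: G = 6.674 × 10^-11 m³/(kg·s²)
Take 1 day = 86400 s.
M = 4.473 × 10^26 kg
GM = G × M = 6.674 × 10^-11 × 4.473 × 10^26 = 2.98528 × 10^16 m³/s²
a = 826.3 Mm = 8.263 × 10^8 m
a³ = 5.64174 × 10^26 m³
T = 2π √(a³/GM) = 2π √((5.64174 × 10^26) / (2.98528 × 10^16)) = 2π × 137472 s
T = 863762 s ≈ 9.997 days

Final answer: 9.997 days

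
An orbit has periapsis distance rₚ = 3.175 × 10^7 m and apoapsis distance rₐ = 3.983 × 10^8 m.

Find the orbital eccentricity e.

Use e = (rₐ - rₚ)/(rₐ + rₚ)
rₚ = 3.175 × 10^7 m
rₐ = 3.983 × 10^8 m
rₐ − rₚ = 3.6655 × 10^8 m
rₐ + rₚ = 4.3005 × 10^8 m
e = (rₐ − rₚ)/(rₐ + rₚ) = 0.852343

Final answer: e = 0.8523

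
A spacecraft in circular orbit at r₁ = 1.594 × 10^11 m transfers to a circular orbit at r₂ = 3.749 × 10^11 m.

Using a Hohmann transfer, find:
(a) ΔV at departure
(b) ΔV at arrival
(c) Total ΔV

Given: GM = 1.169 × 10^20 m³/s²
r₁ = 1.594 × 10^11 m
r₂ = 3.749 × 10^11 m
GM = 1.169 × 10^20 m³/s²
Transfer ellipse: a_t = (r₁ + r₂)/2 = 2.6715 × 10^11 m
Circular speed at r₁: v₁ = √(GM/r₁) = 27080.9 m/s
Transfer speed at r₁ (periapsis): v₁ₜ = √(GM(2/r₁ − 1/a_t)) = 32080.7 m/s
(a) ΔV₁ = v₁ₜ − v₁ = 4999.75 m/s ≈ 5 km/s
Circular speed at r₂: v₂ = √(GM/r₂) = 17658.3 m/s
Transfer speed at r₂ (apoapsis): v₂ₜ = √(GM(2/r₂ − 1/a_t)) = 13640.1 m/s
(b) ΔV₂ = v₂ − v₂ₜ = 4018.27 m/s ≈ 4.018 km/s
(c) ΔV_total = ΔV₁ + ΔV₂ = 9018.03 m/s ≈ 9.018 km/s

Final answer:
(a) ΔV₁ = 5 km/s
(b) ΔV₂ = 4.018 km/s
(c) ΔV_total = 9.018 km/s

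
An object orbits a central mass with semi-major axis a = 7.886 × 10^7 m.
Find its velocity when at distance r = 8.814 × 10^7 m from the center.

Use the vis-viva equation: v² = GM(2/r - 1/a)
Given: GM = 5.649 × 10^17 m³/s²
a = 7.886 × 10^7 m
r = 8.814 × 10^7 m
GM = 5.649 × 10^17 m³/s²
2/r − 1/a = 2.26912 × 10^-8 − 1.26807 × 10^-8 = 1.00105 × 10^-8 m⁻¹
v² = GM (2/r − 1/a) = 5.65492 × 10^9 m²/s²
v = 75199.2 m/s ≈ 75.2 km/s

Final answer: 75.2 km/s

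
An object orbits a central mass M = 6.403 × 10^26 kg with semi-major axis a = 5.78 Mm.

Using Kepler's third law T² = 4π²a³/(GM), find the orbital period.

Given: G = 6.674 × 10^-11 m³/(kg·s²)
M = 6.403 × 10^26 kg
GM = G × M = 6.674 × 10^-11 × 6.403 × 10^26 = 4.27336 × 10^16 m³/s²
a = 5.78 Mm = 5.78 × 10^6 m
a³ = 1.93101 × 10^20 m³
T = 2π √(a³/GM) = 2π √((1.93101 × 10^20) / (4.27336 × 10^16)) = 2π × 67.2213 s
T = 422.364 s ≈ 7.039 minutes

Final answer: 7.039 minutes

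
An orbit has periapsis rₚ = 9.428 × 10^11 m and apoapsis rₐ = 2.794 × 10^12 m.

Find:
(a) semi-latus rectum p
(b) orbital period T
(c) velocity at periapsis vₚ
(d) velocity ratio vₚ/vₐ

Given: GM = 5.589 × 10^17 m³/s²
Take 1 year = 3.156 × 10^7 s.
rₚ = 9.428 × 10^11 m
rₐ = 2.794 × 10^12 m
GM = 5.589 × 10^17 m³/s²
a = (rₚ + rₐ)/2 = 1.8684 × 10^12 m
e = (rₐ − rₚ)/(rₐ + rₚ) = (1.8512 × 10^12) / (3.7368 × 10^12) = 0.495397
(a) 1 − e² = 0.754582;  p = a(1 − e²) = 1.8684 × 10^12 × 0.754582 = 1.40986 × 10^12 m ≈ 1.41 × 10^12 m
(b) a³ = 6.52243 × 10^36 m³;  T = 2π √(a³/GM) = 2π × 3.41616 × 10^9 s = 2.14643 × 10^10 s ≈ 680.1 years
(c) vₚ² = GM (2/rₚ − 1/a) = 5.589 × 10^17 × (2.12134 × 10^-12 − 5.35217 × 10^-13) = 886484 m²/s²;  vₚ = 941.533 m/s ≈ 941.5 m/s
(d) vₚ/vₐ = rₐ/rₚ (angular momentum) = (2.794 × 10^12) / (9.428 × 10^11) = 2.96351 ≈ 2.964

Final answer:
(a) semi-latus rectum p = 1.41 × 10^12 m
(b) orbital period T = 680.1 years
(c) velocity at periapsis vₚ = 941.5 m/s
(d) velocity ratio vₚ/vₐ = 2.964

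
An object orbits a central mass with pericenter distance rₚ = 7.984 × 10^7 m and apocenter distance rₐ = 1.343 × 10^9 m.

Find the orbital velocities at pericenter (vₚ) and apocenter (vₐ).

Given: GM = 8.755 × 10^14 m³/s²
rₚ = 7.984 × 10^7 m
rₐ = 1.343 × 10^9 m
GM = 8.755 × 10^14 m³/s²
a = (rₚ + rₐ)/2 = 7.1142 × 10^8 m
Vis-viva: v² = GM (2/r − 1/a)
vₚ² = 8.755 × 10^14 × (2.50501 × 10^-8 − 1.40564 × 10^-9) = 2.07007 × 10^7 m²/s²
vₚ = 4549.8 m/s ≈ 4.55 km/s
vₐ² = 8.755 × 10^14 × (1.4892 × 10^-9 − 1.40564 × 10^-9) = 73160.2 m²/s²
vₐ = 270.481 m/s ≈ 270.5 m/s

Final answer: vₚ = 4.55 km/s, vₐ = 270.5 m/s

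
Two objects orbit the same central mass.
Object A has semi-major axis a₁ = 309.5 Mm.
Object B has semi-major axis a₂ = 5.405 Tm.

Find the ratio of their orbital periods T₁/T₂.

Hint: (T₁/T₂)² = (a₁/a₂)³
a₁ = 309.5 Mm = 3.095 × 10^8 m
a₂ = 5.405 Tm = 5.405 × 10^12 m
a₁/a₂ = 5.72618 × 10^-5
T₁/T₂ = (a₁/a₂)^(3/2) = (5.72618 × 10^-5)^1.5 = 4.33309 × 10^-7

Final answer: T₁/T₂ = 4.333 × 10^-7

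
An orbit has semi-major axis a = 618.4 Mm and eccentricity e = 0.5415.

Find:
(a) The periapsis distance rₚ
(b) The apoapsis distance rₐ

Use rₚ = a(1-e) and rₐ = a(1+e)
a = 618.4 Mm = 6.184 × 10^8 m
e = 0.5415:  1 − e = 0.4585,  1 + e = 1.5415
(a) rₚ = a(1 − e) = 6.184 × 10^8 m × 0.4585 = 2.83536 × 10^8 m ≈ 283.5 Mm
(b) rₐ = a(1 + e) = 6.184 × 10^8 m × 1.5415 = 9.53264 × 10^8 m ≈ 953.3 Mm

Final answer:
(a) rₚ = 283.5 Mm
(b) rₐ = 953.3 Mm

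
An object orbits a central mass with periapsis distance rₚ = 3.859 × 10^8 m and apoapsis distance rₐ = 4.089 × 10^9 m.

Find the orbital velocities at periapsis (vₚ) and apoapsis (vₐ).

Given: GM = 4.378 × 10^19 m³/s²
rₚ = 3.859 × 10^8 m
rₐ = 4.089 × 10^9 m
GM = 4.378 × 10^19 m³/s²
a = (rₚ + rₐ)/2 = 2.23745 × 10^9 m
Vis-viva: v² = GM (2/r − 1/a)
vₚ² = 4.378 × 10^19 × (5.18269 × 10^-9 − 4.46937 × 10^-10) = 2.07331 × 10^11 m²/s²
vₚ = 455336 m/s ≈ 455.3 km/s
vₐ² = 4.378 × 10^19 × (4.89117 × 10^-10 − 4.46937 × 10^-10) = 1.84663 × 10^9 m²/s²
vₐ = 42972.4 m/s ≈ 42.97 km/s

Final answer: vₚ = 455.3 km/s, vₐ = 42.97 km/s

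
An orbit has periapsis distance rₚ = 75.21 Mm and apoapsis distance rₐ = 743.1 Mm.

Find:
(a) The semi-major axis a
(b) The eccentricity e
rₚ = 75.21 Mm = 7.521 × 10^7 m
rₐ = 743.1 Mm = 7.431 × 10^8 m
(a) a = (rₚ + rₐ)/2 = 4.09155 × 10^8 m ≈ 409.2 Mm
(b) e = (rₐ − rₚ)/(rₐ + rₚ) = (6.6789 × 10^8) / (8.1831 × 10^8) = 0.816182

Final answer:
(a) a = 409.2 Mm
(b) e = 0.8162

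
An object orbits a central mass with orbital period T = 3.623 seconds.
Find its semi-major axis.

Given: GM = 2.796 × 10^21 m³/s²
T = 3.623 seconds
GM = 2.796 × 10^21 m³/s²
Kepler's third law: a³ = GM T² / (4π²)
T² = 13.1261 s²
a³ = (2.796 × 10^21) × 13.1261 / (4π²) = 9.29638 × 10^20 m³
a = (a³)^(1/3) = 9.75974 × 10^6 m ≈ 9.76 Mm

Final answer: 9.76 Mm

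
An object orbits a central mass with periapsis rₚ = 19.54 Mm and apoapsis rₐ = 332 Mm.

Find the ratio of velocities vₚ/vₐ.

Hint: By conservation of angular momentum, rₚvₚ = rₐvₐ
rₚ = 19.54 Mm = 1.954 × 10^7 m
rₐ = 332 Mm = 3.32 × 10^8 m
rₚvₚ = rₐvₐ  ⇒  vₚ/vₐ = rₐ/rₚ
vₚ/vₐ = (3.32 × 10^8) / (1.954 × 10^7) = 16.9908

Final answer: vₚ/vₐ = 16.99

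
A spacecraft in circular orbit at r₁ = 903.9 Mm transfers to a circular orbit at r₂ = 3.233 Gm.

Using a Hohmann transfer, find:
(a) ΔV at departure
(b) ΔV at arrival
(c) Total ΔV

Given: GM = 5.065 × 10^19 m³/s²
r₁ = 903.9 Mm = 9.039 × 10^8 m
r₂ = 3.233 Gm = 3.233 × 10^9 m
GM = 5.065 × 10^19 m³/s²
Transfer ellipse: a_t = (r₁ + r₂)/2 = 2.06845 × 10^9 m
Circular speed at r₁: v₁ = √(GM/r₁) = 236717 m/s
Transfer speed at r₁ (periapsis): v₁ₜ = √(GM(2/r₁ − 1/a_t)) = 295944 m/s
(a) ΔV₁ = v₁ₜ − v₁ = 59227.2 m/s ≈ 59.23 km/s
Circular speed at r₂: v₂ = √(GM/r₂) = 125166 m/s
Transfer speed at r₂ (apoapsis): v₂ₜ = √(GM(2/r₂ − 1/a_t)) = 82741.7 m/s
(b) ΔV₂ = v₂ − v₂ₜ = 42424.4 m/s ≈ 42.42 km/s
(c) ΔV_total = ΔV₁ + ΔV₂ = 101652 m/s ≈ 101.7 km/s

Final answer:
(a) ΔV₁ = 59.23 km/s
(b) ΔV₂ = 42.42 km/s
(c) ΔV_total = 101.7 km/s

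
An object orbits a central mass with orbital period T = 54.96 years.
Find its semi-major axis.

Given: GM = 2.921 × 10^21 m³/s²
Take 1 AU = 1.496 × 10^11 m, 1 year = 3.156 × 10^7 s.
T = 54.96 years = 1.73454 × 10^9 s
GM = 2.921 × 10^21 m³/s²
Kepler's third law: a³ = GM T² / (4π²)
T² = 3.00862 × 10^18 s²
a³ = (2.921 × 10^21) × (3.00862 × 10^18) / (4π²) = 2.22607 × 10^38 m³
a = (a³)^(1/3) = 6.06056 × 10^12 m ≈ 40.51 AU

Final answer: 40.51 AU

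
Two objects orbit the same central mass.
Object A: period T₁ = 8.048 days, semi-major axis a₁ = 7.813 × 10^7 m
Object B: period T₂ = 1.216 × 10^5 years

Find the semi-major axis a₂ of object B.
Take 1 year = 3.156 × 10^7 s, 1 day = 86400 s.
T₁ = 8.048 days = 695347 s
T₂ = 1.216 × 10^5 years = 3.8377 × 10^12 s
a₁ = 7.813 × 10^7 m
Kepler's third law: (T₂/T₁)² = (a₂/a₁)³  ⇒  a₂ = a₁ (T₂/T₁)^(2/3)
T₂/T₁ = 5.51911 × 10^6
(T₂/T₁)^(2/3) = 31230.5
a₂ = 7.813 × 10^7 m × 31230.5 = 2.44004 × 10^12 m ≈ 2.44 × 10^12 m

Final answer: a₂ = 2.44 × 10^12 m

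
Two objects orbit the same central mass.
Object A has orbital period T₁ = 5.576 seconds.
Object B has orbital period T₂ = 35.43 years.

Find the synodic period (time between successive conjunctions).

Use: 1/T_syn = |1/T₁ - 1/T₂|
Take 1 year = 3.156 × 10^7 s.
T₁ = 5.576 seconds
T₂ = 35.43 years = 1.11817 × 10^9 s
1/T₁ = 0.17934 s⁻¹
1/T₂ = 8.94318 × 10^-10 s⁻¹
|1/T₁ − 1/T₂| = 0.17934 s⁻¹
T_syn = 1 / |1/T₁ − 1/T₂| = 5.576 s ≈ 5.576 seconds

Final answer: T_syn = 5.576 seconds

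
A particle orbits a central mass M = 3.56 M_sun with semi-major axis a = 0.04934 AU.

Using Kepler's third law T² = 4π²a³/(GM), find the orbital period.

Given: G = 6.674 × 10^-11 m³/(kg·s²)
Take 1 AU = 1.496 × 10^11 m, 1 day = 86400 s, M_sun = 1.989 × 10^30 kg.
M = 3.56 M_sun = 7.08084 × 10^30 kg
GM = G × M = 6.674 × 10^-11 × 7.08084 × 10^30 = 4.72575 × 10^20 m³/s²
a = 0.04934 AU = 7.38126 × 10^9 m
a³ = 4.02154 × 10^29 m³
T = 2π √(a³/GM) = 2π √((4.02154 × 10^29) / (4.72575 × 10^20)) = 2π × 29171.6 s
T = 183291 s ≈ 2.121 days

Final answer: 2.121 days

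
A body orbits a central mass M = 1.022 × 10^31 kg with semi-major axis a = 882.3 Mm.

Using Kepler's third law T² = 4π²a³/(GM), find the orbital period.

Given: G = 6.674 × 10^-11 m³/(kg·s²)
M = 1.022 × 10^31 kg
GM = G × M = 6.674 × 10^-11 × 1.022 × 10^31 = 6.82083 × 10^20 m³/s²
a = 882.3 Mm = 8.823 × 10^8 m
a³ = 6.86829 × 10^26 m³
T = 2π √(a³/GM) = 2π √((6.86829 × 10^26) / (6.82083 × 10^20)) = 2π × 1003.47 s
T = 6305.01 s ≈ 1.751 hours

Final answer: 1.751 hours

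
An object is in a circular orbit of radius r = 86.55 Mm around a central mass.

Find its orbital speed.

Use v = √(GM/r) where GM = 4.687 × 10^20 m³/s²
r = 86.55 Mm = 8.655 × 10^7 m
GM = 4.687 × 10^20 m³/s²
GM/r = (4.687 × 10^20) / (8.655 × 10^7) = 5.41537 × 10^12 m²/s²
v = √(GM/r) = 2.32709 × 10^6 m/s ≈ 2327 km/s

Final answer: 2327 km/s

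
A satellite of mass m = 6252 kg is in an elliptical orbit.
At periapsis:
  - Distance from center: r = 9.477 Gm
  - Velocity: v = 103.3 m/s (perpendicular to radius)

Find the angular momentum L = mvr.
r = 9.477 Gm = 9.477 × 10^9 m
v = 103.3 m/s
vr = 103.3 × 9.477 × 10^9 = 9.78974 × 10^11 m²/s
L = m × vr = 6252 × 9.78974 × 10^11 = 6.12055 × 10^15 kg·m²/s ≈ 6.121 × 10^15 kg·m²/s

Final answer: L = 6.121 × 10^15 kg·m²/s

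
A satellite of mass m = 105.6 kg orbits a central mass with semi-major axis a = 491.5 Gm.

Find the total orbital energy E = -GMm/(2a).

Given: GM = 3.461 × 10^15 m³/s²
a = 491.5 Gm = 4.915 × 10^11 m
GM = 3.461 × 10^15 m³/s²
2a = 9.83 × 10^11 m
GMm = 3.461 × 10^15 × 105.6 = 3.65482 × 10^17 m³·kg/s²
E = −GMm/(2a) = -371802 J ≈ -371.8 kJ

Final answer: -371.8 kJ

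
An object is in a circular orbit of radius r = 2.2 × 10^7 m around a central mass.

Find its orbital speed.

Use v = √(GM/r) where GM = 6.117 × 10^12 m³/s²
r = 2.2 × 10^7 m
GM = 6.117 × 10^12 m³/s²
GM/r = (6.117 × 10^12) / (2.2 × 10^7) = 278045 m²/s²
v = √(GM/r) = 527.3 m/s ≈ 527.3 m/s

Final answer: 527.3 m/s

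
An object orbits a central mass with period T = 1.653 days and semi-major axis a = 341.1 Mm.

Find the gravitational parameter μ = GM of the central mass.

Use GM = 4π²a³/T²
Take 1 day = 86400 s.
T = 1.653 days = 142819 s
a = 341.1 Mm = 3.411 × 10^8 m
a³ = 3.96867 × 10^25 m³
T² = 2.03973 × 10^10 s²
GM = 4π² × (3.96867 × 10^25) / (2.03973 × 10^10) = 7.68125 × 10^16 m³/s²
GM ≈ 7.681 × 10^16 m³/s²

Final answer: GM = 7.681 × 10^16 m³/s²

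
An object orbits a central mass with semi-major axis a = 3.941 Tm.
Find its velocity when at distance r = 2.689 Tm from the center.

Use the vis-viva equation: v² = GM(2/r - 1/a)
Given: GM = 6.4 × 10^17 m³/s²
a = 3.941 Tm = 3.941 × 10^12 m
r = 2.689 Tm = 2.689 × 10^12 m
GM = 6.4 × 10^17 m³/s²
2/r − 1/a = 7.43771 × 10^-13 − 2.53743 × 10^-13 = 4.90028 × 10^-13 m⁻¹
v² = GM (2/r − 1/a) = 313618 m²/s²
v = 560.016 m/s ≈ 560 m/s

Final answer: 560 m/s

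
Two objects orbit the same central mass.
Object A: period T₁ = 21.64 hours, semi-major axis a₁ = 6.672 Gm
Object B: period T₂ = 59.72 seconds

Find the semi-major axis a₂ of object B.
T₁ = 21.64 hours = 77904 s
T₂ = 59.72 seconds
a₁ = 6.672 Gm = 6.672 × 10^9 m
Kepler's third law: (T₂/T₁)² = (a₂/a₁)³  ⇒  a₂ = a₁ (T₂/T₁)^(2/3)
T₂/T₁ = 0.000766585
(T₂/T₁)^(2/3) = 0.00837606
a₂ = 6.672 × 10^9 m × 0.00837606 = 5.58851 × 10^7 m ≈ 55.89 Mm

Final answer: a₂ = 55.89 Mm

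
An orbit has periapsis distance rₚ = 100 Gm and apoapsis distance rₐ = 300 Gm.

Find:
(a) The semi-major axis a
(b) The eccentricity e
rₚ = 100 Gm = 1 × 10^11 m
rₐ = 300 Gm = 3 × 10^11 m
(a) a = (rₚ + rₐ)/2 = 2 × 10^11 m ≈ 200 Gm
(b) e = (rₐ − rₚ)/(rₐ + rₚ) = (2 × 10^11) / (4 × 10^11) = 0.5

Final answer:
(a) a = 200 Gm
(b) e = 0.5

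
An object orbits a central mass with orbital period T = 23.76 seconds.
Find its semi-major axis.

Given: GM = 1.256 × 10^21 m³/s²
T = 23.76 seconds
GM = 1.256 × 10^21 m³/s²
Kepler's third law: a³ = GM T² / (4π²)
T² = 564.538 s²
a³ = (1.256 × 10^21) × 564.538 / (4π²) = 1.79607 × 10^22 m³
a = (a³)^(1/3) = 2.61883 × 10^7 m ≈ 2.619 × 10^7 m

Final answer: 2.619 × 10^7 m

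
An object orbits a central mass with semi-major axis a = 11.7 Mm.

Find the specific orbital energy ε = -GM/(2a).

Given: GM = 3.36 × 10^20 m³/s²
a = 11.7 Mm = 1.17 × 10^7 m
GM = 3.36 × 10^20 m³/s²
2a = 2.34 × 10^7 m
ε = −GM/(2a) = -1.4359 × 10^13 J/kg ≈ -1.436 × 10^4 GJ/kg

Final answer: -1.436 × 10^4 GJ/kg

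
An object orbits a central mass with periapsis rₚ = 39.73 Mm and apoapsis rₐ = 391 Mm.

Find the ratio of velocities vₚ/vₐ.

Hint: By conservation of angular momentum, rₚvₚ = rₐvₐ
rₚ = 39.73 Mm = 3.973 × 10^7 m
rₐ = 391 Mm = 3.91 × 10^8 m
rₚvₚ = rₐvₐ  ⇒  vₚ/vₐ = rₐ/rₚ
vₚ/vₐ = (3.91 × 10^8) / (3.973 × 10^7) = 9.84143

Final answer: vₚ/vₐ = 9.841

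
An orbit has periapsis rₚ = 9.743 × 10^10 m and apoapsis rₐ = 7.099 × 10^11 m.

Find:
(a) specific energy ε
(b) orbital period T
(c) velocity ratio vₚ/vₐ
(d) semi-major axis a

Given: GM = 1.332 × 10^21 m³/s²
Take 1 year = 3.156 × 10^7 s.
rₚ = 9.743 × 10^10 m
rₐ = 7.099 × 10^11 m
GM = 1.332 × 10^21 m³/s²
a = (rₚ + rₐ)/2 = 4.03665 × 10^11 m
e = (rₐ − rₚ)/(rₐ + rₚ) = (6.1247 × 10^11) / (8.0733 × 10^11) = 0.758636
(a) 2a = 8.0733 × 10^11 m;  ε = −GM/(2a) = -1.64988 × 10^9 J/kg ≈ -1.65 GJ/kg
(b) a³ = 6.57754 × 10^34 m³;  T = 2π √(a³/GM) = 2π × 7.02715 × 10^6 s = 4.41529 × 10^7 s ≈ 1.399 years
(c) vₚ/vₐ = rₐ/rₚ (angular momentum) = (7.099 × 10^11) / (9.743 × 10^10) = 7.28626 ≈ 7.286
(d) a = 4.03665 × 10^11 m ≈ 4.037 × 10^11 m

Final answer:
(a) specific energy ε = -1.65 GJ/kg
(b) orbital period T = 1.399 years
(c) velocity ratio vₚ/vₐ = 7.286
(d) semi-major axis a = 4.037 × 10^11 m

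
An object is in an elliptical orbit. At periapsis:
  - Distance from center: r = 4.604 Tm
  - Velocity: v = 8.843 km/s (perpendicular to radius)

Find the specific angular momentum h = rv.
r = 4.604 Tm = 4.604 × 10^12 m
v = 8.843 km/s = 8843 m/s
h = rv = 4.604 × 10^12 × 8843 = 4.07132 × 10^16 m²/s ≈ 4.071 × 10^16 m²/s

Final answer: h = 4.071 × 10^16 m²/s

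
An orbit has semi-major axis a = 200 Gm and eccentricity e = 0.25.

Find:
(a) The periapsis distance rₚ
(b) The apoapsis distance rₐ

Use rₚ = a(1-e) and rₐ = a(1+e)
a = 200 Gm = 2 × 10^11 m
e = 0.25:  1 − e = 0.75,  1 + e = 1.25
(a) rₚ = a(1 − e) = 2 × 10^11 m × 0.75 = 1.5 × 10^11 m ≈ 150 Gm
(b) rₐ = a(1 + e) = 2 × 10^11 m × 1.25 = 2.5 × 10^11 m ≈ 250 Gm

Final answer:
(a) rₚ = 150 Gm
(b) rₐ = 250 Gm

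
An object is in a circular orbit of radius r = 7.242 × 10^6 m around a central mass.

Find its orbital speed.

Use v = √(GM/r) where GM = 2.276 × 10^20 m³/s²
r = 7.242 × 10^6 m
GM = 2.276 × 10^20 m³/s²
GM/r = (2.276 × 10^20) / (7.242 × 10^6) = 3.14278 × 10^13 m²/s²
v = √(GM/r) = 5.60605 × 10^6 m/s ≈ 5606 km/s

Final answer: 5606 km/s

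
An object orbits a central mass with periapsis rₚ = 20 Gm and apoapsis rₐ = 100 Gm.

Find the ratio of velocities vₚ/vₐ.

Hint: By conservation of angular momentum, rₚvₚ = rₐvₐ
rₚ = 20 Gm = 2 × 10^10 m
rₐ = 100 Gm = 1 × 10^11 m
rₚvₚ = rₐvₐ  ⇒  vₚ/vₐ = rₐ/rₚ
vₚ/vₐ = (1 × 10^11) / (2 × 10^10) = 5

Final answer: vₚ/vₐ = 5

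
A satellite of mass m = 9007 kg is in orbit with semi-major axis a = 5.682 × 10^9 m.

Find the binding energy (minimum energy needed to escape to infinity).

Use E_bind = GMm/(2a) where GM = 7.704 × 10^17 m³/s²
a = 5.682 × 10^9 m
GM = 7.704 × 10^17 m³/s²
m = 9007 kg
GMm = 7.704 × 10^17 × 9007 = 6.93899 × 10^21 m³·kg/s²
2a = 1.1364 × 10^10 m
E_bind = GMm/(2a) = 6.10612 × 10^11 J ≈ 610.6 GJ

Final answer: 610.6 GJ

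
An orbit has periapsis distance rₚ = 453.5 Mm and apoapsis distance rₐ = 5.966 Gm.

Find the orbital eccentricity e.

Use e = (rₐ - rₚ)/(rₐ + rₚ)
rₚ = 453.5 Mm = 4.535 × 10^8 m
rₐ = 5.966 Gm = 5.966 × 10^9 m
rₐ − rₚ = 5.5125 × 10^9 m
rₐ + rₚ = 6.4195 × 10^9 m
e = (rₐ − rₚ)/(rₐ + rₚ) = 0.858712

Final answer: e = 0.8587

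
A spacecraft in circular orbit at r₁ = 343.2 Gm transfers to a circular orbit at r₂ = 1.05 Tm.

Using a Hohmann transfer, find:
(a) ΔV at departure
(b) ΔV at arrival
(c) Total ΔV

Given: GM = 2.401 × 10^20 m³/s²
r₁ = 343.2 Gm = 3.432 × 10^11 m
r₂ = 1.05 Tm = 1.05 × 10^12 m
GM = 2.401 × 10^20 m³/s²
Transfer ellipse: a_t = (r₁ + r₂)/2 = 6.966 × 10^11 m
Circular speed at r₁: v₁ = √(GM/r₁) = 26449.8 m/s
Transfer speed at r₁ (periapsis): v₁ₜ = √(GM(2/r₁ − 1/a_t)) = 32473.2 m/s
(a) ΔV₁ = v₁ₜ − v₁ = 6023.42 m/s ≈ 6.023 km/s
Circular speed at r₂: v₂ = √(GM/r₂) = 15121.7 m/s
Transfer speed at r₂ (apoapsis): v₂ₜ = √(GM(2/r₂ − 1/a_t)) = 10614.1 m/s
(b) ΔV₂ = v₂ − v₂ₜ = 4507.62 m/s ≈ 4.508 km/s
(c) ΔV_total = ΔV₁ + ΔV₂ = 10531 m/s ≈ 10.53 km/s

Final answer:
(a) ΔV₁ = 6.023 km/s
(b) ΔV₂ = 4.508 km/s
(c) ΔV_total = 10.53 km/s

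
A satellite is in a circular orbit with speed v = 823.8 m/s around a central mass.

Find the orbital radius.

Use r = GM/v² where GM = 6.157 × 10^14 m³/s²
v = 823.8 m/s
GM = 6.157 × 10^14 m³/s²
v² = 678646 m²/s²
r = GM/v² = (6.157 × 10^14) / 678646 = 9.07247 × 10^8 m ≈ 907.2 Mm

Final answer: 907.2 Mm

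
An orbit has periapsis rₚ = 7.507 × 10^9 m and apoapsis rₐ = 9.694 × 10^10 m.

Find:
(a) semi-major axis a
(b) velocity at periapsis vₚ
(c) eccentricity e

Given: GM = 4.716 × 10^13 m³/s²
rₚ = 7.507 × 10^9 m
rₐ = 9.694 × 10^10 m
GM = 4.716 × 10^13 m³/s²
a = (rₚ + rₐ)/2 = 5.22235 × 10^10 m
e = (rₐ − rₚ)/(rₐ + rₚ) = (8.9433 × 10^10) / (1.04447 × 10^11) = 0.856252
(a) a = 5.22235 × 10^10 m ≈ 5.222 × 10^10 m
(b) vₚ² = GM (2/rₚ − 1/a) = 4.716 × 10^13 × (2.66418 × 10^-10 − 1.91485 × 10^-11) = 11661.2 m²/s²;  vₚ = 107.987 m/s ≈ 108 m/s
(c) e = 0.856252 ≈ 0.8563

Final answer:
(a) semi-major axis a = 5.222 × 10^10 m
(b) velocity at periapsis vₚ = 108 m/s
(c) eccentricity e = 0.8563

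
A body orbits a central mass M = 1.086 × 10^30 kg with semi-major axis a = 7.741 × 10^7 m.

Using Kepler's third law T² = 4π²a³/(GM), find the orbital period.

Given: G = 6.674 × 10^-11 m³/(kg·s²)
M = 1.086 × 10^30 kg
GM = G × M = 6.674 × 10^-11 × 1.086 × 10^30 = 7.24796 × 10^19 m³/s²
a = 7.741 × 10^7 m
a³ = 4.63865 × 10^23 m³
T = 2π √(a³/GM) = 2π √((4.63865 × 10^23) / (7.24796 × 10^19)) = 2π × 79.9996 s
T = 502.652 s ≈ 8.378 minutes

Final answer: 8.378 minutes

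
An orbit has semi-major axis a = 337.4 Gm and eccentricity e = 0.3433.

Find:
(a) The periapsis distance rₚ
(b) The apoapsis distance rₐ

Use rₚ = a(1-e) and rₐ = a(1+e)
a = 337.4 Gm = 3.374 × 10^11 m
e = 0.3433:  1 − e = 0.6567,  1 + e = 1.3433
(a) rₚ = a(1 − e) = 3.374 × 10^11 m × 0.6567 = 2.21571 × 10^11 m ≈ 221.6 Gm
(b) rₐ = a(1 + e) = 3.374 × 10^11 m × 1.3433 = 4.53229 × 10^11 m ≈ 453.2 Gm

Final answer:
(a) rₚ = 221.6 Gm
(b) rₐ = 453.2 Gm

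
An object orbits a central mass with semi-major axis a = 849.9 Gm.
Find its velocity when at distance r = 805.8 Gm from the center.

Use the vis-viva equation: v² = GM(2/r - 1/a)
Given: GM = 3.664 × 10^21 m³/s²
a = 849.9 Gm = 8.499 × 10^11 m
r = 805.8 Gm = 8.058 × 10^11 m
GM = 3.664 × 10^21 m³/s²
2/r − 1/a = 2.48201 × 10^-12 − 1.17661 × 10^-12 = 1.3054 × 10^-12 m⁻¹
v² = GM (2/r − 1/a) = 4.78297 × 10^9 m²/s²
v = 69159 m/s ≈ 69.16 km/s

Final answer: 69.16 km/s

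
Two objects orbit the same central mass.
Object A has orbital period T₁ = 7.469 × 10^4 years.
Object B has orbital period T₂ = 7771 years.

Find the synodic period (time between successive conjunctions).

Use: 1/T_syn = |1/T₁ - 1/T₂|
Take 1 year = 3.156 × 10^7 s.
T₁ = 7.469 × 10^4 years = 2.35722 × 10^12 s
T₂ = 7771 years = 2.45253 × 10^11 s
1/T₁ = 4.24229 × 10^-13 s⁻¹
1/T₂ = 4.07743 × 10^-12 s⁻¹
|1/T₁ − 1/T₂| = 3.6532 × 10^-12 s⁻¹
T_syn = 1 / |1/T₁ − 1/T₂| = 2.73733 × 10^11 s ≈ 8673 years

Final answer: T_syn = 8673 years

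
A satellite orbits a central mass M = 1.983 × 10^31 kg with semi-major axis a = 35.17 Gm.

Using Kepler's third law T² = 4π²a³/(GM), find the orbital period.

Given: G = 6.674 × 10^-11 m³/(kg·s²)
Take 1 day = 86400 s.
M = 1.983 × 10^31 kg
GM = G × M = 6.674 × 10^-11 × 1.983 × 10^31 = 1.32345 × 10^21 m³/s²
a = 35.17 Gm = 3.517 × 10^10 m
a³ = 4.35028 × 10^31 m³
T = 2π √(a³/GM) = 2π √((4.35028 × 10^31) / (1.32345 × 10^21)) = 2π × 181303 s
T = 1.13916 × 10^6 s ≈ 13.18 days

Final answer: 13.18 days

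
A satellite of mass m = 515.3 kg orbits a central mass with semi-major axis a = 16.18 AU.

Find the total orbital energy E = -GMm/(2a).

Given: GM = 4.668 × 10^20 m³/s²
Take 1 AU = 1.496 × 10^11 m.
a = 16.18 AU = 2.42053 × 10^12 m
GM = 4.668 × 10^20 m³/s²
2a = 4.84106 × 10^12 m
GMm = 4.668 × 10^20 × 515.3 = 2.40542 × 10^23 m³·kg/s²
E = −GMm/(2a) = -4.96879 × 10^10 J ≈ -49.69 GJ

Final answer: -49.69 GJ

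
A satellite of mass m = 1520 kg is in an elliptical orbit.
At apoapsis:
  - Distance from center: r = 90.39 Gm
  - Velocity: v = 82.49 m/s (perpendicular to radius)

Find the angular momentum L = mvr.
r = 90.39 Gm = 9.039 × 10^10 m
v = 82.49 m/s
vr = 82.49 × 9.039 × 10^10 = 7.45627 × 10^12 m²/s
L = m × vr = 1520 × 7.45627 × 10^12 = 1.13335 × 10^16 kg·m²/s ≈ 1.133 × 10^16 kg·m²/s

Final answer: L = 1.133 × 10^16 kg·m²/s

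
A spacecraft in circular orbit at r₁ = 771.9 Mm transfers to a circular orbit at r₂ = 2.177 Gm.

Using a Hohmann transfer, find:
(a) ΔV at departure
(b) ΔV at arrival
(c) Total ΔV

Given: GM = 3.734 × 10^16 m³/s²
r₁ = 771.9 Mm = 7.719 × 10^8 m
r₂ = 2.177 Gm = 2.177 × 10^9 m
GM = 3.734 × 10^16 m³/s²
Transfer ellipse: a_t = (r₁ + r₂)/2 = 1.47445 × 10^9 m
Circular speed at r₁: v₁ = √(GM/r₁) = 6955.15 m/s
Transfer speed at r₁ (periapsis): v₁ₜ = √(GM(2/r₁ − 1/a_t)) = 8451.25 m/s
(a) ΔV₁ = v₁ₜ − v₁ = 1496.1 m/s ≈ 1.496 km/s
Circular speed at r₂: v₂ = √(GM/r₂) = 4141.5 m/s
Transfer speed at r₂ (apoapsis): v₂ₜ = √(GM(2/r₂ − 1/a_t)) = 2996.56 m/s
(b) ΔV₂ = v₂ − v₂ₜ = 1144.94 m/s ≈ 1.145 km/s
(c) ΔV_total = ΔV₁ + ΔV₂ = 2641.03 m/s ≈ 2.641 km/s

Final answer:
(a) ΔV₁ = 1.496 km/s
(b) ΔV₂ = 1.145 km/s
(c) ΔV_total = 2.641 km/s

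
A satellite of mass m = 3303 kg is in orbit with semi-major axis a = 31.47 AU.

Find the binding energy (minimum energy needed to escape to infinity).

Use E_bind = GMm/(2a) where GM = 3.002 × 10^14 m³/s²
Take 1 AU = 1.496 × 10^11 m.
a = 31.47 AU = 4.70791 × 10^12 m
GM = 3.002 × 10^14 m³/s²
m = 3303 kg
GMm = 3.002 × 10^14 × 3303 = 9.91561 × 10^17 m³·kg/s²
2a = 9.41582 × 10^12 m
E_bind = GMm/(2a) = 105308 J ≈ 105.3 kJ

Final answer: 105.3 kJ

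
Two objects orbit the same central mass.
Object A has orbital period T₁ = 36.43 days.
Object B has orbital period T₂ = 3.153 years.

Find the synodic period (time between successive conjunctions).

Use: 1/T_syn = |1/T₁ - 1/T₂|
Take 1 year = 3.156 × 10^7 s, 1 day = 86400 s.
T₁ = 36.43 days = 3.14755 × 10^6 s
T₂ = 3.153 years = 9.95087 × 10^7 s
1/T₁ = 3.17707 × 10^-7 s⁻¹
1/T₂ = 1.00494 × 10^-8 s⁻¹
|1/T₁ − 1/T₂| = 3.07658 × 10^-7 s⁻¹
T_syn = 1 / |1/T₁ − 1/T₂| = 3.25036 × 10^6 s ≈ 37.62 days

Final answer: T_syn = 37.62 days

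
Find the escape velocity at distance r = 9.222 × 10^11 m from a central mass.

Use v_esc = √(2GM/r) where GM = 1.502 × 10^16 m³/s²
r = 9.222 × 10^11 m
GM = 1.502 × 10^16 m³/s²
2GM/r = 2 × (1.502 × 10^16) / (9.222 × 10^11) = 32574.3 m²/s²
v_esc = √(2GM/r) = 180.483 m/s ≈ 180.5 m/s

Final answer: 180.5 m/s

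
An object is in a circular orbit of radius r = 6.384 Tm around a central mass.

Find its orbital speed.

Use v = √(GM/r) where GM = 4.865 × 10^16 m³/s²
r = 6.384 Tm = 6.384 × 10^12 m
GM = 4.865 × 10^16 m³/s²
GM/r = (4.865 × 10^16) / (6.384 × 10^12) = 7620.61 m²/s²
v = √(GM/r) = 87.2961 m/s ≈ 87.3 m/s

Final answer: 87.3 m/s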